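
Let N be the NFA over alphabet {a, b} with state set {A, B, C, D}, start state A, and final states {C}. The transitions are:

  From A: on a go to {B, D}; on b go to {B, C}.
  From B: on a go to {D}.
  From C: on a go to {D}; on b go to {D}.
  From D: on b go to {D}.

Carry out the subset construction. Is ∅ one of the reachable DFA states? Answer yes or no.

yes

Start state of the DFA: {A}.
{A} --a--> {B, D}  [new]
{A} --b--> {B, C}  [new]
{B, D} --a--> {D}  [new]
{B, D} --b--> {D}  [seen]
{B, C} --a--> {D}  [seen]
{B, C} --b--> {D}  [seen]
{D} --a--> ∅  [new]
{D} --b--> {D}  [seen]
∅ --a--> ∅  [seen]
∅ --b--> ∅  [seen]
Reachable DFA states: {A}, {B, D}, {B, C}, {D}, ∅.
∅ is among them.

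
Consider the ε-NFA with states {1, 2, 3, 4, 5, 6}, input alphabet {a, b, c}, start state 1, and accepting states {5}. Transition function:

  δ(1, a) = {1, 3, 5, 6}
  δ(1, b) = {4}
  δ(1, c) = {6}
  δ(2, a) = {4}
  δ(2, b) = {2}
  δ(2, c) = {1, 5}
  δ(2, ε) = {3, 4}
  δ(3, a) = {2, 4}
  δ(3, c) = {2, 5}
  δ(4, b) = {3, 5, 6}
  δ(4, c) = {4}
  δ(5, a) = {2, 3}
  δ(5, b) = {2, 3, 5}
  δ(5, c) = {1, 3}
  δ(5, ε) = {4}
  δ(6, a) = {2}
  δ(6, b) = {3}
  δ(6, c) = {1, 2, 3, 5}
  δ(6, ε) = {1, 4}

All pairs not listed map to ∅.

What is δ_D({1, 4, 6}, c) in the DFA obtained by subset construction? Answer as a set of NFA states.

δ(1,c) = {6}; δ(4,c) = {4}; δ(6,c) = {1, 2, 3, 5}.
Union: {1, 2, 3, 4, 5, 6}.

{1, 2, 3, 4, 5, 6}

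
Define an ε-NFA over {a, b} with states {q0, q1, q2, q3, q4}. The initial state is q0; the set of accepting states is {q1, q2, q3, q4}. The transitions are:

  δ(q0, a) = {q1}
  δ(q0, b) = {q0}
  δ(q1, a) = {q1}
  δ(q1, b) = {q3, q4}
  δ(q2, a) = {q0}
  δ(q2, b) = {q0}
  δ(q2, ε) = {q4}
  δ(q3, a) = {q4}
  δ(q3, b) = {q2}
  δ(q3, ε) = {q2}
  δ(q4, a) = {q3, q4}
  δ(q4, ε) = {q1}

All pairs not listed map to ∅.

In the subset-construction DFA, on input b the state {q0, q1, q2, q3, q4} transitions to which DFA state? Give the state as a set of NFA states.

δ(q0,b) = {q0}; δ(q1,b) = {q3, q4}; δ(q2,b) = {q0}; δ(q3,b) = {q2}; δ(q4,b) = ∅.
Union: {q0, q2, q3, q4}.
ε-closure gives {q0, q1, q2, q3, q4}.

{q0, q1, q2, q3, q4}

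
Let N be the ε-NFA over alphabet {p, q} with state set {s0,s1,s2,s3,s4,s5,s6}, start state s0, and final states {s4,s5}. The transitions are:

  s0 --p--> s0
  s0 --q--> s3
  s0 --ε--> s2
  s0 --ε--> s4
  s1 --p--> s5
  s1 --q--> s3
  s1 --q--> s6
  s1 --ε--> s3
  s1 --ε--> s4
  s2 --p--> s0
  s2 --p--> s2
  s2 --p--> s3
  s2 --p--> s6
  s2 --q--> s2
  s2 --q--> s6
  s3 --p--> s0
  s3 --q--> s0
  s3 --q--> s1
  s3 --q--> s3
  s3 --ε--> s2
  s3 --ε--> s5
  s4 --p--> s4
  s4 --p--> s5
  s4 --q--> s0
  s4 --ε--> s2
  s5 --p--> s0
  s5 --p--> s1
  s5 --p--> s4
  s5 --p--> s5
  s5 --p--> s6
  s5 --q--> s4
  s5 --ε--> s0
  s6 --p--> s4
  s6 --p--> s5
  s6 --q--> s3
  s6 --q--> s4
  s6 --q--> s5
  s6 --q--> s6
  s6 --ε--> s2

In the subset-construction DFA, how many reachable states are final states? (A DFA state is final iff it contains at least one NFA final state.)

3

Start state of the DFA: {s0,s2,s4} (ε-closure of the NFA start).
{s0,s2,s4} --p--> {s0,s2,s3,s4,s5,s6}  [new]
{s0,s2,s4} --q--> {s0,s2,s3,s4,s5,s6}  [seen]
{s0,s2,s3,s4,s5,s6} --p--> {s0,s1,s2,s3,s4,s5,s6}  [new]
{s0,s2,s3,s4,s5,s6} --q--> {s0,s1,s2,s3,s4,s5,s6}  [seen]
{s0,s1,s2,s3,s4,s5,s6} --p--> {s0,s1,s2,s3,s4,s5,s6}  [seen]
{s0,s1,s2,s3,s4,s5,s6} --q--> {s0,s1,s2,s3,s4,s5,s6}  [seen]
Reachable DFA states: {s0,s2,s4}, {s0,s2,s3,s4,s5,s6}, {s0,s1,s2,s3,s4,s5,s6}.
Accepting DFA states (contain an NFA accepting state): {s0,s2,s4}, {s0,s2,s3,s4,s5,s6}, {s0,s1,s2,s3,s4,s5,s6}.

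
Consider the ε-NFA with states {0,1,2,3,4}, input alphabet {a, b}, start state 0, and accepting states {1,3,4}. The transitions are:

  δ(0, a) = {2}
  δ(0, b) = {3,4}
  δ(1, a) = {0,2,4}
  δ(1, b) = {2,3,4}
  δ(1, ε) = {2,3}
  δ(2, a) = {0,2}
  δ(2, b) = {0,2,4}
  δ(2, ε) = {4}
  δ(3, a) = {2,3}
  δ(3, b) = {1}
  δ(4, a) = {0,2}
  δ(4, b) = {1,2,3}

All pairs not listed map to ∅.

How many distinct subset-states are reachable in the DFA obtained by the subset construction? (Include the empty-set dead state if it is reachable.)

7

Start state of the DFA: {0} (ε-closure of the NFA start).
{0} --a--> {2,4}  [new]
{0} --b--> {3,4}  [new]
{2,4} --a--> {0,2,4}  [new]
{2,4} --b--> {0,1,2,3,4}  [new]
{3,4} --a--> {0,2,3,4}  [new]
{3,4} --b--> {1,2,3,4}  [new]
{0,2,4} --a--> {0,2,4}  [seen]
{0,2,4} --b--> {0,1,2,3,4}  [seen]
{0,1,2,3,4} --a--> {0,2,3,4}  [seen]
{0,1,2,3,4} --b--> {0,1,2,3,4}  [seen]
{0,2,3,4} --a--> {0,2,3,4}  [seen]
{0,2,3,4} --b--> {0,1,2,3,4}  [seen]
{1,2,3,4} --a--> {0,2,3,4}  [seen]
{1,2,3,4} --b--> {0,1,2,3,4}  [seen]
Reachable DFA states: {0}, {2,4}, {3,4}, {0,2,4}, {0,1,2,3,4}, {0,2,3,4}, {1,2,3,4}.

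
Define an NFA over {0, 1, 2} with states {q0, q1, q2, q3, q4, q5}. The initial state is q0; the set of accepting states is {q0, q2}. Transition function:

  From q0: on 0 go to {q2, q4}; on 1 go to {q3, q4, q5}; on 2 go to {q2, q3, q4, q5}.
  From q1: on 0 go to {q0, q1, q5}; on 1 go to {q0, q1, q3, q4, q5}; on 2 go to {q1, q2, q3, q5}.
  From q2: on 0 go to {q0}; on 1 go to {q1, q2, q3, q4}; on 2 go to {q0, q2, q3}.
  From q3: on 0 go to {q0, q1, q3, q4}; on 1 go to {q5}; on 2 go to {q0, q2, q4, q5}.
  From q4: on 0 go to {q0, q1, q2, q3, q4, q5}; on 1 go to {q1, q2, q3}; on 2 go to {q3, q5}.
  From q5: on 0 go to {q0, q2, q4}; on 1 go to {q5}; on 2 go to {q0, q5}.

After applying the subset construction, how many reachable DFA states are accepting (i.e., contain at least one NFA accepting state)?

Start state of the DFA: {q0}.
{q0} --0--> {q2, q4}  [new]
{q0} --1--> {q3, q4, q5}  [new]
{q0} --2--> {q2, q3, q4, q5}  [new]
{q2, q4} --0--> {q0, q1, q2, q3, q4, q5}  [new]
{q2, q4} --1--> {q1, q2, q3, q4}  [new]
{q2, q4} --2--> {q0, q2, q3, q5}  [new]
{q3, q4, q5} --0--> {q0, q1, q2, q3, q4, q5}  [seen]
{q3, q4, q5} --1--> {q1, q2, q3, q5}  [new]
{q3, q4, q5} --2--> {q0, q2, q3, q4, q5}  [new]
{q2, q3, q4, q5} --0--> {q0, q1, q2, q3, q4, q5}  [seen]
{q2, q3, q4, q5} --1--> {q1, q2, q3, q4, q5}  [new]
{q2, q3, q4, q5} --2--> {q0, q2, q3, q4, q5}  [seen]
{q0, q1, q2, q3, q4, q5} --0--> {q0, q1, q2, q3, q4, q5}  [seen]
{q0, q1, q2, q3, q4, q5} --1--> {q0, q1, q2, q3, q4, q5}  [seen]
{q0, q1, q2, q3, q4, q5} --2--> {q0, q1, q2, q3, q4, q5}  [seen]
{q1, q2, q3, q4} --0--> {q0, q1, q2, q3, q4, q5}  [seen]
{q1, q2, q3, q4} --1--> {q0, q1, q2, q3, q4, q5}  [seen]
{q1, q2, q3, q4} --2--> {q0, q1, q2, q3, q4, q5}  [seen]
{q0, q2, q3, q5} --0--> {q0, q1, q2, q3, q4}  [new]
{q0, q2, q3, q5} --1--> {q1, q2, q3, q4, q5}  [seen]
{q0, q2, q3, q5} --2--> {q0, q2, q3, q4, q5}  [seen]
{q1, q2, q3, q5} --0--> {q0, q1, q2, q3, q4, q5}  [seen]
{q1, q2, q3, q5} --1--> {q0, q1, q2, q3, q4, q5}  [seen]
{q1, q2, q3, q5} --2--> {q0, q1, q2, q3, q4, q5}  [seen]
{q0, q2, q3, q4, q5} --0--> {q0, q1, q2, q3, q4, q5}  [seen]
{q0, q2, q3, q4, q5} --1--> {q1, q2, q3, q4, q5}  [seen]
{q0, q2, q3, q4, q5} --2--> {q0, q2, q3, q4, q5}  [seen]
{q1, q2, q3, q4, q5} --0--> {q0, q1, q2, q3, q4, q5}  [seen]
{q1, q2, q3, q4, q5} --1--> {q0, q1, q2, q3, q4, q5}  [seen]
{q1, q2, q3, q4, q5} --2--> {q0, q1, q2, q3, q4, q5}  [seen]
{q0, q1, q2, q3, q4} --0--> {q0, q1, q2, q3, q4, q5}  [seen]
{q0, q1, q2, q3, q4} --1--> {q0, q1, q2, q3, q4, q5}  [seen]
{q0, q1, q2, q3, q4} --2--> {q0, q1, q2, q3, q4, q5}  [seen]
Reachable DFA states: {q0}, {q2, q4}, {q3, q4, q5}, {q2, q3, q4, q5}, {q0, q1, q2, q3, q4, q5}, {q1, q2, q3, q4}, {q0, q2, q3, q5}, {q1, q2, q3, q5}, {q0, q2, q3, q4, q5}, {q1, q2, q3, q4, q5}, {q0, q1, q2, q3, q4}.
Accepting DFA states (contain an NFA accepting state): {q0}, {q2, q4}, {q2, q3, q4, q5}, {q0, q1, q2, q3, q4, q5}, {q1, q2, q3, q4}, {q0, q2, q3, q5}, {q1, q2, q3, q5}, {q0, q2, q3, q4, q5}, {q1, q2, q3, q4, q5}, {q0, q1, q2, q3, q4}.

10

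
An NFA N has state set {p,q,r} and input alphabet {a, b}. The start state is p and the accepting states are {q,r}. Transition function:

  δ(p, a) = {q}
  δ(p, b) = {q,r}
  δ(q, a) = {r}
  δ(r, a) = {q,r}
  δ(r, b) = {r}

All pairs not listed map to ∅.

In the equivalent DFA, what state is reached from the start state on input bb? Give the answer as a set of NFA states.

{r}

Start: {p}.
δ(p,b) = {q,r}.
Union: {q,r}.
After b: {q,r}.
δ(q,b) = ∅; δ(r,b) = {r}.
Union: {r}.
After b: {r}.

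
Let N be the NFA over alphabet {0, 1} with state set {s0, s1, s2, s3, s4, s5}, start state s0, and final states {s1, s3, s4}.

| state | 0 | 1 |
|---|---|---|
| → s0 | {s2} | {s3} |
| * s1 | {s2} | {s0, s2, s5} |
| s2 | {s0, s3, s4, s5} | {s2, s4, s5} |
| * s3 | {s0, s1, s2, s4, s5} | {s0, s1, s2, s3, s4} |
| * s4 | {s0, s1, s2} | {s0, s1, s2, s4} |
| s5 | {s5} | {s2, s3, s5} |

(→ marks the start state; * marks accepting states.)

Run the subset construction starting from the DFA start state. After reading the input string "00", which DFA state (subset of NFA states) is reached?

Start: {s0}.
δ(s0,0) = {s2}.
Union: {s2}.
After 0: {s2}.
δ(s2,0) = {s0, s3, s4, s5}.
Union: {s0, s3, s4, s5}.
After 0: {s0, s3, s4, s5}.

{s0, s3, s4, s5}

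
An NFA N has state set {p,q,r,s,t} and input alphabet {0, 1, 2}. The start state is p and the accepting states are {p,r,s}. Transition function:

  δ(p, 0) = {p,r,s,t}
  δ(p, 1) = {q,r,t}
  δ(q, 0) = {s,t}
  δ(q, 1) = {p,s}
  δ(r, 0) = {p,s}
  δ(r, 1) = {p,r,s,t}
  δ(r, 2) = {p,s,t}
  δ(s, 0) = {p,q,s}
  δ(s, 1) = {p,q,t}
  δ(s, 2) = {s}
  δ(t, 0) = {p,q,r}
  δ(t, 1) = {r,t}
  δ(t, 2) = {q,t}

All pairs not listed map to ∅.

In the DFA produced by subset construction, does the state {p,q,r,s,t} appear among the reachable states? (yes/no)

yes

Start state of the DFA: {p}.
{p} --0--> {p,r,s,t}  [new]
{p} --1--> {q,r,t}  [new]
{p} --2--> ∅  [new]
{p,r,s,t} --0--> {p,q,r,s,t}  [new]
{p,r,s,t} --1--> {p,q,r,s,t}  [seen]
{p,r,s,t} --2--> {p,q,s,t}  [new]
{q,r,t} --0--> {p,q,r,s,t}  [seen]
{q,r,t} --1--> {p,r,s,t}  [seen]
{q,r,t} --2--> {p,q,s,t}  [seen]
∅ --0--> ∅  [seen]
∅ --1--> ∅  [seen]
∅ --2--> ∅  [seen]
{p,q,r,s,t} --0--> {p,q,r,s,t}  [seen]
{p,q,r,s,t} --1--> {p,q,r,s,t}  [seen]
{p,q,r,s,t} --2--> {p,q,s,t}  [seen]
{p,q,s,t} --0--> {p,q,r,s,t}  [seen]
{p,q,s,t} --1--> {p,q,r,s,t}  [seen]
{p,q,s,t} --2--> {q,s,t}  [new]
{q,s,t} --0--> {p,q,r,s,t}  [seen]
{q,s,t} --1--> {p,q,r,s,t}  [seen]
{q,s,t} --2--> {q,s,t}  [seen]
Reachable DFA states: {p}, {p,r,s,t}, {q,r,t}, ∅, {p,q,r,s,t}, {p,q,s,t}, {q,s,t}.
{p,q,r,s,t} is among them.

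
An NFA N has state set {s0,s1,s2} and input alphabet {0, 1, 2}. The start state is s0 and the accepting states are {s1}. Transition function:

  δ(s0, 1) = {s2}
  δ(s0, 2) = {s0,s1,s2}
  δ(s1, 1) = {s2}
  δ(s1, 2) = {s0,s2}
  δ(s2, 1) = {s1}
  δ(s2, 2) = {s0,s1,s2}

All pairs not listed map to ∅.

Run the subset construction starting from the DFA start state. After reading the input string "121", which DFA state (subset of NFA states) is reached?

{s1,s2}

Start: {s0}.
δ(s0,1) = {s2}.
Union: {s2}.
After 1: {s2}.
δ(s2,2) = {s0,s1,s2}.
Union: {s0,s1,s2}.
After 2: {s0,s1,s2}.
δ(s0,1) = {s2}; δ(s1,1) = {s2}; δ(s2,1) = {s1}.
Union: {s1,s2}.
After 1: {s1,s2}.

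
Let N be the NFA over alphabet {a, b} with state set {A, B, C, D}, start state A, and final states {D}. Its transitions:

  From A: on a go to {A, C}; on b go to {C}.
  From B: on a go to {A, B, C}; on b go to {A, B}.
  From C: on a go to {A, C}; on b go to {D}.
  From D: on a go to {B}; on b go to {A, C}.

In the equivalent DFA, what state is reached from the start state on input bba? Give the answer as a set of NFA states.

Start: {A}.
δ(A,b) = {C}.
Union: {C}.
After b: {C}.
δ(C,b) = {D}.
Union: {D}.
After b: {D}.
δ(D,a) = {B}.
Union: {B}.
After a: {B}.

{B}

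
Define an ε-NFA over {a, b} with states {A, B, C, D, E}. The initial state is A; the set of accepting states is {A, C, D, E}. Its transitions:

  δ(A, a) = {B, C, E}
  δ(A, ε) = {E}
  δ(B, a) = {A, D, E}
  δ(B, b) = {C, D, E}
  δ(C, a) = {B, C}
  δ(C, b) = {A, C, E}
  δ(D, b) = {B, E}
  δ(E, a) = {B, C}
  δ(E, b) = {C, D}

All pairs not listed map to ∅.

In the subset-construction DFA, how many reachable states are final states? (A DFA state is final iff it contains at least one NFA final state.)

7

Start state of the DFA: {A, E} (ε-closure of the NFA start).
{A, E} --a--> {B, C, E}  [new]
{A, E} --b--> {C, D}  [new]
{B, C, E} --a--> {A, B, C, D, E}  [new]
{B, C, E} --b--> {A, C, D, E}  [new]
{C, D} --a--> {B, C}  [new]
{C, D} --b--> {A, B, C, E}  [new]
{A, B, C, D, E} --a--> {A, B, C, D, E}  [seen]
{A, B, C, D, E} --b--> {A, B, C, D, E}  [seen]
{A, C, D, E} --a--> {B, C, E}  [seen]
{A, C, D, E} --b--> {A, B, C, D, E}  [seen]
{B, C} --a--> {A, B, C, D, E}  [seen]
{B, C} --b--> {A, C, D, E}  [seen]
{A, B, C, E} --a--> {A, B, C, D, E}  [seen]
{A, B, C, E} --b--> {A, C, D, E}  [seen]
Reachable DFA states: {A, E}, {B, C, E}, {C, D}, {A, B, C, D, E}, {A, C, D, E}, {B, C}, {A, B, C, E}.
Accepting DFA states (contain an NFA accepting state): {A, E}, {B, C, E}, {C, D}, {A, B, C, D, E}, {A, C, D, E}, {B, C}, {A, B, C, E}.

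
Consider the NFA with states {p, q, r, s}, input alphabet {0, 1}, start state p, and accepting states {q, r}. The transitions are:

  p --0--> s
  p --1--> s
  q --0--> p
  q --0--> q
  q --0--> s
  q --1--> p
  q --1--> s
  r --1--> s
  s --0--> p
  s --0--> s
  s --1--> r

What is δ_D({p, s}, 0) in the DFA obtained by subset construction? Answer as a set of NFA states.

δ(p,0) = {s}; δ(s,0) = {p, s}.
Union: {p, s}.

{p, s}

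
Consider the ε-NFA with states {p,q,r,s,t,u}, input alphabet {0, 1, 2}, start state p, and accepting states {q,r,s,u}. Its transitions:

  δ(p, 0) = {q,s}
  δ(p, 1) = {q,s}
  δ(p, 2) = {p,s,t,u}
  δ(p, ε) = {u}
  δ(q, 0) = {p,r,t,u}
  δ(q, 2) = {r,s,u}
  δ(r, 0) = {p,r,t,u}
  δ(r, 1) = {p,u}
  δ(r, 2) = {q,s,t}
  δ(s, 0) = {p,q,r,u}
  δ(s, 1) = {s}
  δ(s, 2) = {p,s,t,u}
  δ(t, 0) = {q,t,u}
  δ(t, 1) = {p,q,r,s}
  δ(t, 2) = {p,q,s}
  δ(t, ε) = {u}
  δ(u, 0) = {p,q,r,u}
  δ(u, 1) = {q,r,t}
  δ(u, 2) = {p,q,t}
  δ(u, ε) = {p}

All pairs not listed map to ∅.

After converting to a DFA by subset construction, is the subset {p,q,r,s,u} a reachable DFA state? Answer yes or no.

Start state of the DFA: {p,u} (ε-closure of the NFA start).
{p,u} --0--> {p,q,r,s,u}  [new]
{p,u} --1--> {p,q,r,s,t,u}  [new]
{p,u} --2--> {p,q,s,t,u}  [new]
{p,q,r,s,u} --0--> {p,q,r,s,t,u}  [seen]
{p,q,r,s,u} --1--> {p,q,r,s,t,u}  [seen]
{p,q,r,s,u} --2--> {p,q,r,s,t,u}  [seen]
{p,q,r,s,t,u} --0--> {p,q,r,s,t,u}  [seen]
{p,q,r,s,t,u} --1--> {p,q,r,s,t,u}  [seen]
{p,q,r,s,t,u} --2--> {p,q,r,s,t,u}  [seen]
{p,q,s,t,u} --0--> {p,q,r,s,t,u}  [seen]
{p,q,s,t,u} --1--> {p,q,r,s,t,u}  [seen]
{p,q,s,t,u} --2--> {p,q,r,s,t,u}  [seen]
Reachable DFA states: {p,u}, {p,q,r,s,u}, {p,q,r,s,t,u}, {p,q,s,t,u}.
{p,q,r,s,u} is among them.

yes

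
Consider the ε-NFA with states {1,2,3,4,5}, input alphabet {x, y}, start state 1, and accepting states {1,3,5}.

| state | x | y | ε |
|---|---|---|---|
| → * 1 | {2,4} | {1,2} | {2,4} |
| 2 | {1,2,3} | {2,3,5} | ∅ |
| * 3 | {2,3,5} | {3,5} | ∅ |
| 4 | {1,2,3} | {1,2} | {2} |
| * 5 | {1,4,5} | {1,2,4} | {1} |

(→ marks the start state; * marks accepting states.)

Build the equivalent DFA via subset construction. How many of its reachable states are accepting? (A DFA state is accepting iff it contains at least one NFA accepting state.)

Start state of the DFA: {1,2,4} (ε-closure of the NFA start).
{1,2,4} --x--> {1,2,3,4}  [new]
{1,2,4} --y--> {1,2,3,4,5}  [new]
{1,2,3,4} --x--> {1,2,3,4,5}  [seen]
{1,2,3,4} --y--> {1,2,3,4,5}  [seen]
{1,2,3,4,5} --x--> {1,2,3,4,5}  [seen]
{1,2,3,4,5} --y--> {1,2,3,4,5}  [seen]
Reachable DFA states: {1,2,4}, {1,2,3,4}, {1,2,3,4,5}.
Accepting DFA states (contain an NFA accepting state): {1,2,4}, {1,2,3,4}, {1,2,3,4,5}.

3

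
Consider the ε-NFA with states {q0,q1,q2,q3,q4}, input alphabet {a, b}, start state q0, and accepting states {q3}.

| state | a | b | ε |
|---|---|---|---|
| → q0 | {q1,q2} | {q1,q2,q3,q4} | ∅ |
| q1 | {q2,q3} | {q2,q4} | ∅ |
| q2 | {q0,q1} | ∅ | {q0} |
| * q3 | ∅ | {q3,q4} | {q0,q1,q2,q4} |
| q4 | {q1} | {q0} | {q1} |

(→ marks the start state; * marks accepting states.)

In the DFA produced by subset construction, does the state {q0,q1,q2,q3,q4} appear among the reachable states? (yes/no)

Start state of the DFA: {q0} (ε-closure of the NFA start).
{q0} --a--> {q0,q1,q2}  [new]
{q0} --b--> {q0,q1,q2,q3,q4}  [new]
{q0,q1,q2} --a--> {q0,q1,q2,q3,q4}  [seen]
{q0,q1,q2} --b--> {q0,q1,q2,q3,q4}  [seen]
{q0,q1,q2,q3,q4} --a--> {q0,q1,q2,q3,q4}  [seen]
{q0,q1,q2,q3,q4} --b--> {q0,q1,q2,q3,q4}  [seen]
Reachable DFA states: {q0}, {q0,q1,q2}, {q0,q1,q2,q3,q4}.
{q0,q1,q2,q3,q4} is among them.

yes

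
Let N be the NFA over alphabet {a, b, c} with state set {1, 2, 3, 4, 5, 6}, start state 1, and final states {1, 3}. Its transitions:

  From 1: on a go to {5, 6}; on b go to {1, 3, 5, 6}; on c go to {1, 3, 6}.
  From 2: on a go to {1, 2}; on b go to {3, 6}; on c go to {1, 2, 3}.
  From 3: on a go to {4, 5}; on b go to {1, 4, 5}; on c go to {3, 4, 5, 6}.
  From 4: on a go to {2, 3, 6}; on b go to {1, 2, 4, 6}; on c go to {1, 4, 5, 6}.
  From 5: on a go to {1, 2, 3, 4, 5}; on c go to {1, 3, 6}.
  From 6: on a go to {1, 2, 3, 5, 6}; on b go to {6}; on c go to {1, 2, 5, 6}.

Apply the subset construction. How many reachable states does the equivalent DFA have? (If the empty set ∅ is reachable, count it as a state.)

Start state of the DFA: {1}.
{1} --a--> {5, 6}  [new]
{1} --b--> {1, 3, 5, 6}  [new]
{1} --c--> {1, 3, 6}  [new]
{5, 6} --a--> {1, 2, 3, 4, 5, 6}  [new]
{5, 6} --b--> {6}  [new]
{5, 6} --c--> {1, 2, 3, 5, 6}  [new]
{1, 3, 5, 6} --a--> {1, 2, 3, 4, 5, 6}  [seen]
{1, 3, 5, 6} --b--> {1, 3, 4, 5, 6}  [new]
{1, 3, 5, 6} --c--> {1, 2, 3, 4, 5, 6}  [seen]
{1, 3, 6} --a--> {1, 2, 3, 4, 5, 6}  [seen]
{1, 3, 6} --b--> {1, 3, 4, 5, 6}  [seen]
{1, 3, 6} --c--> {1, 2, 3, 4, 5, 6}  [seen]
{1, 2, 3, 4, 5, 6} --a--> {1, 2, 3, 4, 5, 6}  [seen]
{1, 2, 3, 4, 5, 6} --b--> {1, 2, 3, 4, 5, 6}  [seen]
{1, 2, 3, 4, 5, 6} --c--> {1, 2, 3, 4, 5, 6}  [seen]
{6} --a--> {1, 2, 3, 5, 6}  [seen]
{6} --b--> {6}  [seen]
{6} --c--> {1, 2, 5, 6}  [new]
{1, 2, 3, 5, 6} --a--> {1, 2, 3, 4, 5, 6}  [seen]
{1, 2, 3, 5, 6} --b--> {1, 3, 4, 5, 6}  [seen]
{1, 2, 3, 5, 6} --c--> {1, 2, 3, 4, 5, 6}  [seen]
{1, 3, 4, 5, 6} --a--> {1, 2, 3, 4, 5, 6}  [seen]
{1, 3, 4, 5, 6} --b--> {1, 2, 3, 4, 5, 6}  [seen]
{1, 3, 4, 5, 6} --c--> {1, 2, 3, 4, 5, 6}  [seen]
{1, 2, 5, 6} --a--> {1, 2, 3, 4, 5, 6}  [seen]
{1, 2, 5, 6} --b--> {1, 3, 5, 6}  [seen]
{1, 2, 5, 6} --c--> {1, 2, 3, 5, 6}  [seen]
Reachable DFA states: {1}, {5, 6}, {1, 3, 5, 6}, {1, 3, 6}, {1, 2, 3, 4, 5, 6}, {6}, {1, 2, 3, 5, 6}, {1, 3, 4, 5, 6}, {1, 2, 5, 6}.

9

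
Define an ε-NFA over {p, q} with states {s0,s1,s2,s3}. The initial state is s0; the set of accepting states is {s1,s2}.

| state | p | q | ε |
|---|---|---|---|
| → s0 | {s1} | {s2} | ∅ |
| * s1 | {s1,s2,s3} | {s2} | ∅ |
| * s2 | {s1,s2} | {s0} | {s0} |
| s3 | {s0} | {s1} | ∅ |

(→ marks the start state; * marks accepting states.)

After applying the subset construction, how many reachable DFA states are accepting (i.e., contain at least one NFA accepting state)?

Start state of the DFA: {s0} (ε-closure of the NFA start).
{s0} --p--> {s1}  [new]
{s0} --q--> {s0,s2}  [new]
{s1} --p--> {s0,s1,s2,s3}  [new]
{s1} --q--> {s0,s2}  [seen]
{s0,s2} --p--> {s0,s1,s2}  [new]
{s0,s2} --q--> {s0,s2}  [seen]
{s0,s1,s2,s3} --p--> {s0,s1,s2,s3}  [seen]
{s0,s1,s2,s3} --q--> {s0,s1,s2}  [seen]
{s0,s1,s2} --p--> {s0,s1,s2,s3}  [seen]
{s0,s1,s2} --q--> {s0,s2}  [seen]
Reachable DFA states: {s0}, {s1}, {s0,s2}, {s0,s1,s2,s3}, {s0,s1,s2}.
Accepting DFA states (contain an NFA accepting state): {s1}, {s0,s2}, {s0,s1,s2,s3}, {s0,s1,s2}.

4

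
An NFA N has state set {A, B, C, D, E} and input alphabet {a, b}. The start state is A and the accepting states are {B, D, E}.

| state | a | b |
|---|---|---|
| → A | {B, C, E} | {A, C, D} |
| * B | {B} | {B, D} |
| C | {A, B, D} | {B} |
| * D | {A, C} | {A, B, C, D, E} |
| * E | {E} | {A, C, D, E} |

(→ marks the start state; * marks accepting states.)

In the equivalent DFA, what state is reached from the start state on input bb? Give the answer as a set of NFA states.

{A, B, C, D, E}

Start: {A}.
δ(A,b) = {A, C, D}.
Union: {A, C, D}.
After b: {A, C, D}.
δ(A,b) = {A, C, D}; δ(C,b) = {B}; δ(D,b) = {A, B, C, D, E}.
Union: {A, B, C, D, E}.
After b: {A, B, C, D, E}.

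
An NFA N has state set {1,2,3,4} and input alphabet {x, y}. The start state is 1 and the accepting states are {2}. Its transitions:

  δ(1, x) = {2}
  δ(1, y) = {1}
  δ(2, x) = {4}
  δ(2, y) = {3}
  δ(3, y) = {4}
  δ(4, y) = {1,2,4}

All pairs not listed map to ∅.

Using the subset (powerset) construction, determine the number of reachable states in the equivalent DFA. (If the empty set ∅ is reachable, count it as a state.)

8

Start state of the DFA: {1}.
{1} --x--> {2}  [new]
{1} --y--> {1}  [seen]
{2} --x--> {4}  [new]
{2} --y--> {3}  [new]
{4} --x--> ∅  [new]
{4} --y--> {1,2,4}  [new]
{3} --x--> ∅  [seen]
{3} --y--> {4}  [seen]
∅ --x--> ∅  [seen]
∅ --y--> ∅  [seen]
{1,2,4} --x--> {2,4}  [new]
{1,2,4} --y--> {1,2,3,4}  [new]
{2,4} --x--> {4}  [seen]
{2,4} --y--> {1,2,3,4}  [seen]
{1,2,3,4} --x--> {2,4}  [seen]
{1,2,3,4} --y--> {1,2,3,4}  [seen]
Reachable DFA states: {1}, {2}, {4}, {3}, ∅, {1,2,4}, {2,4}, {1,2,3,4}.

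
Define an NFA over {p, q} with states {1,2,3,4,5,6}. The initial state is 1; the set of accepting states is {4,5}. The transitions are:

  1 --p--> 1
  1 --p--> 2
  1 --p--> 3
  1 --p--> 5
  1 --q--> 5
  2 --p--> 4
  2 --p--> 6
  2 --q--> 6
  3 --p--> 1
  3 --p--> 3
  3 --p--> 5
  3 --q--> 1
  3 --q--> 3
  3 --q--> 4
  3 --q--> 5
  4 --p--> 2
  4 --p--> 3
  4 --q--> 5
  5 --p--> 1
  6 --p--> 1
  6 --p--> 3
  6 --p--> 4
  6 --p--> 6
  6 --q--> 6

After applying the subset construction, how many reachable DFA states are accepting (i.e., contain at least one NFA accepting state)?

Start state of the DFA: {1}.
{1} --p--> {1,2,3,5}  [new]
{1} --q--> {5}  [new]
{1,2,3,5} --p--> {1,2,3,4,5,6}  [new]
{1,2,3,5} --q--> {1,3,4,5,6}  [new]
{5} --p--> {1}  [seen]
{5} --q--> ∅  [new]
{1,2,3,4,5,6} --p--> {1,2,3,4,5,6}  [seen]
{1,2,3,4,5,6} --q--> {1,3,4,5,6}  [seen]
{1,3,4,5,6} --p--> {1,2,3,4,5,6}  [seen]
{1,3,4,5,6} --q--> {1,3,4,5,6}  [seen]
∅ --p--> ∅  [seen]
∅ --q--> ∅  [seen]
Reachable DFA states: {1}, {1,2,3,5}, {5}, {1,2,3,4,5,6}, {1,3,4,5,6}, ∅.
Accepting DFA states (contain an NFA accepting state): {1,2,3,5}, {5}, {1,2,3,4,5,6}, {1,3,4,5,6}.

4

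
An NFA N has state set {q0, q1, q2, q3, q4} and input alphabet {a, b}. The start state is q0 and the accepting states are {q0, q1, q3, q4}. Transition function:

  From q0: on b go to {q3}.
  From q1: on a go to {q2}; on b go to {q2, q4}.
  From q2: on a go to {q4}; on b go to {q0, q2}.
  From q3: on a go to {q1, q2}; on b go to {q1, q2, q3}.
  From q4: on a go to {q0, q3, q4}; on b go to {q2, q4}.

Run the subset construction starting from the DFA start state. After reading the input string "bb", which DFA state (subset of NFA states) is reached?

{q1, q2, q3}

Start: {q0}.
δ(q0,b) = {q3}.
Union: {q3}.
After b: {q3}.
δ(q3,b) = {q1, q2, q3}.
Union: {q1, q2, q3}.
After b: {q1, q2, q3}.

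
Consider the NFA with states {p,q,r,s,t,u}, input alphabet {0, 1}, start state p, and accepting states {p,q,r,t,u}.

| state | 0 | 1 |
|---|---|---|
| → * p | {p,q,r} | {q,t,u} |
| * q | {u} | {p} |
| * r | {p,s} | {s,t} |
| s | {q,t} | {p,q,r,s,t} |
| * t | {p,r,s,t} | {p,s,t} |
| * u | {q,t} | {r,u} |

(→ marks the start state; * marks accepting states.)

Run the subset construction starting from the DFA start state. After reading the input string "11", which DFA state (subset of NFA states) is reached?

{p,r,s,t,u}

Start: {p}.
δ(p,1) = {q,t,u}.
Union: {q,t,u}.
After 1: {q,t,u}.
δ(q,1) = {p}; δ(t,1) = {p,s,t}; δ(u,1) = {r,u}.
Union: {p,r,s,t,u}.
After 1: {p,r,s,t,u}.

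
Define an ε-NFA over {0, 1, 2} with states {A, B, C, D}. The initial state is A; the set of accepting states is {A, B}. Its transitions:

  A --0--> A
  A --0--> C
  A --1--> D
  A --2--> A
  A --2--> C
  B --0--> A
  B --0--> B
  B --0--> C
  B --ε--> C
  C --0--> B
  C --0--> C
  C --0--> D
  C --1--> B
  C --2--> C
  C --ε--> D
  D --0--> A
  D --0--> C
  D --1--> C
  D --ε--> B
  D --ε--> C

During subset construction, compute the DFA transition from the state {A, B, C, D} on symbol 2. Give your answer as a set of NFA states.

δ(A,2) = {A, C}; δ(B,2) = ∅; δ(C,2) = {C}; δ(D,2) = ∅.
Union: {A, C}.
ε-closure gives {A, B, C, D}.

{A, B, C, D}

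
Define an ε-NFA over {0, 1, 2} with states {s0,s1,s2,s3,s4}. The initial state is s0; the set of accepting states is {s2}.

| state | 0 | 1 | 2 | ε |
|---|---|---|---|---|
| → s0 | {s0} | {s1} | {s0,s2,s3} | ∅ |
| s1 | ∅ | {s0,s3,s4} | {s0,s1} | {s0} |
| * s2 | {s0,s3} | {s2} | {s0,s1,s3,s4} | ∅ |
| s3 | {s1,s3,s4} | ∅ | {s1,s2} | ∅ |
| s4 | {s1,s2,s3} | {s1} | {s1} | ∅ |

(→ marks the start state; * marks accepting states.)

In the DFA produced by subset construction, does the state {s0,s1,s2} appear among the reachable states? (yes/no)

Start state of the DFA: {s0} (ε-closure of the NFA start).
{s0} --0--> {s0}  [seen]
{s0} --1--> {s0,s1}  [new]
{s0} --2--> {s0,s2,s3}  [new]
{s0,s1} --0--> {s0}  [seen]
{s0,s1} --1--> {s0,s1,s3,s4}  [new]
{s0,s1} --2--> {s0,s1,s2,s3}  [new]
{s0,s2,s3} --0--> {s0,s1,s3,s4}  [seen]
{s0,s2,s3} --1--> {s0,s1,s2}  [new]
{s0,s2,s3} --2--> {s0,s1,s2,s3,s4}  [new]
{s0,s1,s3,s4} --0--> {s0,s1,s2,s3,s4}  [seen]
{s0,s1,s3,s4} --1--> {s0,s1,s3,s4}  [seen]
{s0,s1,s3,s4} --2--> {s0,s1,s2,s3}  [seen]
{s0,s1,s2,s3} --0--> {s0,s1,s3,s4}  [seen]
{s0,s1,s2,s3} --1--> {s0,s1,s2,s3,s4}  [seen]
{s0,s1,s2,s3} --2--> {s0,s1,s2,s3,s4}  [seen]
{s0,s1,s2} --0--> {s0,s3}  [new]
{s0,s1,s2} --1--> {s0,s1,s2,s3,s4}  [seen]
{s0,s1,s2} --2--> {s0,s1,s2,s3,s4}  [seen]
{s0,s1,s2,s3,s4} --0--> {s0,s1,s2,s3,s4}  [seen]
{s0,s1,s2,s3,s4} --1--> {s0,s1,s2,s3,s4}  [seen]
{s0,s1,s2,s3,s4} --2--> {s0,s1,s2,s3,s4}  [seen]
{s0,s3} --0--> {s0,s1,s3,s4}  [seen]
{s0,s3} --1--> {s0,s1}  [seen]
{s0,s3} --2--> {s0,s1,s2,s3}  [seen]
Reachable DFA states: {s0}, {s0,s1}, {s0,s2,s3}, {s0,s1,s3,s4}, {s0,s1,s2,s3}, {s0,s1,s2}, {s0,s1,s2,s3,s4}, {s0,s3}.
{s0,s1,s2} is among them.

yes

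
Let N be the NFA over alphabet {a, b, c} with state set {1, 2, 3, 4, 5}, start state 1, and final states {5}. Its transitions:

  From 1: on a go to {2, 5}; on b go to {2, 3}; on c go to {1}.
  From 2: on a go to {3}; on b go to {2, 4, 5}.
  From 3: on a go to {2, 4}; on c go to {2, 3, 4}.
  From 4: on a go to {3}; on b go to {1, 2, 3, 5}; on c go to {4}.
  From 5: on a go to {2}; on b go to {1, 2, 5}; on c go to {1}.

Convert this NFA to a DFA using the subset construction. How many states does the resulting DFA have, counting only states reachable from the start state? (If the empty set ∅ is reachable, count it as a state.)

Start state of the DFA: {1}.
{1} --a--> {2, 5}  [new]
{1} --b--> {2, 3}  [new]
{1} --c--> {1}  [seen]
{2, 5} --a--> {2, 3}  [seen]
{2, 5} --b--> {1, 2, 4, 5}  [new]
{2, 5} --c--> {1}  [seen]
{2, 3} --a--> {2, 3, 4}  [new]
{2, 3} --b--> {2, 4, 5}  [new]
{2, 3} --c--> {2, 3, 4}  [seen]
{1, 2, 4, 5} --a--> {2, 3, 5}  [new]
{1, 2, 4, 5} --b--> {1, 2, 3, 4, 5}  [new]
{1, 2, 4, 5} --c--> {1, 4}  [new]
{2, 3, 4} --a--> {2, 3, 4}  [seen]
{2, 3, 4} --b--> {1, 2, 3, 4, 5}  [seen]
{2, 3, 4} --c--> {2, 3, 4}  [seen]
{2, 4, 5} --a--> {2, 3}  [seen]
{2, 4, 5} --b--> {1, 2, 3, 4, 5}  [seen]
{2, 4, 5} --c--> {1, 4}  [seen]
{2, 3, 5} --a--> {2, 3, 4}  [seen]
{2, 3, 5} --b--> {1, 2, 4, 5}  [seen]
{2, 3, 5} --c--> {1, 2, 3, 4}  [new]
{1, 2, 3, 4, 5} --a--> {2, 3, 4, 5}  [new]
{1, 2, 3, 4, 5} --b--> {1, 2, 3, 4, 5}  [seen]
{1, 2, 3, 4, 5} --c--> {1, 2, 3, 4}  [seen]
{1, 4} --a--> {2, 3, 5}  [seen]
{1, 4} --b--> {1, 2, 3, 5}  [new]
{1, 4} --c--> {1, 4}  [seen]
{1, 2, 3, 4} --a--> {2, 3, 4, 5}  [seen]
{1, 2, 3, 4} --b--> {1, 2, 3, 4, 5}  [seen]
{1, 2, 3, 4} --c--> {1, 2, 3, 4}  [seen]
{2, 3, 4, 5} --a--> {2, 3, 4}  [seen]
{2, 3, 4, 5} --b--> {1, 2, 3, 4, 5}  [seen]
{2, 3, 4, 5} --c--> {1, 2, 3, 4}  [seen]
{1, 2, 3, 5} --a--> {2, 3, 4, 5}  [seen]
{1, 2, 3, 5} --b--> {1, 2, 3, 4, 5}  [seen]
{1, 2, 3, 5} --c--> {1, 2, 3, 4}  [seen]
Reachable DFA states: {1}, {2, 5}, {2, 3}, {1, 2, 4, 5}, {2, 3, 4}, {2, 4, 5}, {2, 3, 5}, {1, 2, 3, 4, 5}, {1, 4}, {1, 2, 3, 4}, {2, 3, 4, 5}, {1, 2, 3, 5}.

12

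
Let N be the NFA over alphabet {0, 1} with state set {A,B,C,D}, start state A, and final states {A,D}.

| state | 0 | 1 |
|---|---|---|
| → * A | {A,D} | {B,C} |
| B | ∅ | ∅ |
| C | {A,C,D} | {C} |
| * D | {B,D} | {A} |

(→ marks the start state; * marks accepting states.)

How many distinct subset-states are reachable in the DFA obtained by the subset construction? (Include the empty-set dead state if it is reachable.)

Start state of the DFA: {A}.
{A} --0--> {A,D}  [new]
{A} --1--> {B,C}  [new]
{A,D} --0--> {A,B,D}  [new]
{A,D} --1--> {A,B,C}  [new]
{B,C} --0--> {A,C,D}  [new]
{B,C} --1--> {C}  [new]
{A,B,D} --0--> {A,B,D}  [seen]
{A,B,D} --1--> {A,B,C}  [seen]
{A,B,C} --0--> {A,C,D}  [seen]
{A,B,C} --1--> {B,C}  [seen]
{A,C,D} --0--> {A,B,C,D}  [new]
{A,C,D} --1--> {A,B,C}  [seen]
{C} --0--> {A,C,D}  [seen]
{C} --1--> {C}  [seen]
{A,B,C,D} --0--> {A,B,C,D}  [seen]
{A,B,C,D} --1--> {A,B,C}  [seen]
Reachable DFA states: {A}, {A,D}, {B,C}, {A,B,D}, {A,B,C}, {A,C,D}, {C}, {A,B,C,D}.

8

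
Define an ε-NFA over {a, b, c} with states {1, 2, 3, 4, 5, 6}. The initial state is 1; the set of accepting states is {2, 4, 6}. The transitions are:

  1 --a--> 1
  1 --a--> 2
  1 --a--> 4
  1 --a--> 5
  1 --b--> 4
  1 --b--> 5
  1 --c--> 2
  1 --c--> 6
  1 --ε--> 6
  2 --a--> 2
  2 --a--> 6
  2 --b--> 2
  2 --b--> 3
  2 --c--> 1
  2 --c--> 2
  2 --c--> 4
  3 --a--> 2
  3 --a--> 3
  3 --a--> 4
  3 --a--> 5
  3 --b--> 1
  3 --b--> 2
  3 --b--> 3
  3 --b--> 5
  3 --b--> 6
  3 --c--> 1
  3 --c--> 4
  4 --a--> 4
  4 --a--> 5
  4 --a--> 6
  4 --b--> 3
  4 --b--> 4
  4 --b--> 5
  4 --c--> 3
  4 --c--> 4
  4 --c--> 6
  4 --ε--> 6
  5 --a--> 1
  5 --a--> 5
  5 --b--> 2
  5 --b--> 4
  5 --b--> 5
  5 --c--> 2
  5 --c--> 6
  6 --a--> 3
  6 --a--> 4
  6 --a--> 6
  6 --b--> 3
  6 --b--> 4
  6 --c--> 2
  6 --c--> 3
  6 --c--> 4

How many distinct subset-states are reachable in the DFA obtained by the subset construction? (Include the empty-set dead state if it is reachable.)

Start state of the DFA: {1, 6} (ε-closure of the NFA start).
{1, 6} --a--> {1, 2, 3, 4, 5, 6}  [new]
{1, 6} --b--> {3, 4, 5, 6}  [new]
{1, 6} --c--> {2, 3, 4, 6}  [new]
{1, 2, 3, 4, 5, 6} --a--> {1, 2, 3, 4, 5, 6}  [seen]
{1, 2, 3, 4, 5, 6} --b--> {1, 2, 3, 4, 5, 6}  [seen]
{1, 2, 3, 4, 5, 6} --c--> {1, 2, 3, 4, 6}  [new]
{3, 4, 5, 6} --a--> {1, 2, 3, 4, 5, 6}  [seen]
{3, 4, 5, 6} --b--> {1, 2, 3, 4, 5, 6}  [seen]
{3, 4, 5, 6} --c--> {1, 2, 3, 4, 6}  [seen]
{2, 3, 4, 6} --a--> {2, 3, 4, 5, 6}  [new]
{2, 3, 4, 6} --b--> {1, 2, 3, 4, 5, 6}  [seen]
{2, 3, 4, 6} --c--> {1, 2, 3, 4, 6}  [seen]
{1, 2, 3, 4, 6} --a--> {1, 2, 3, 4, 5, 6}  [seen]
{1, 2, 3, 4, 6} --b--> {1, 2, 3, 4, 5, 6}  [seen]
{1, 2, 3, 4, 6} --c--> {1, 2, 3, 4, 6}  [seen]
{2, 3, 4, 5, 6} --a--> {1, 2, 3, 4, 5, 6}  [seen]
{2, 3, 4, 5, 6} --b--> {1, 2, 3, 4, 5, 6}  [seen]
{2, 3, 4, 5, 6} --c--> {1, 2, 3, 4, 6}  [seen]
Reachable DFA states: {1, 6}, {1, 2, 3, 4, 5, 6}, {3, 4, 5, 6}, {2, 3, 4, 6}, {1, 2, 3, 4, 6}, {2, 3, 4, 5, 6}.

6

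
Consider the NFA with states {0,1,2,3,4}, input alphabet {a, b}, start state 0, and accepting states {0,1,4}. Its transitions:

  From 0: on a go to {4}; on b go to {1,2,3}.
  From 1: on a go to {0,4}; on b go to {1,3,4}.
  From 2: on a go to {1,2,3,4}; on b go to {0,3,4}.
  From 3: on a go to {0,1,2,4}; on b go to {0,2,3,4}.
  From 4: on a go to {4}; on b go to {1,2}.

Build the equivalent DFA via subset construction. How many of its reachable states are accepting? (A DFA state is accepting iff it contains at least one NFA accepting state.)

7

Start state of the DFA: {0}.
{0} --a--> {4}  [new]
{0} --b--> {1,2,3}  [new]
{4} --a--> {4}  [seen]
{4} --b--> {1,2}  [new]
{1,2,3} --a--> {0,1,2,3,4}  [new]
{1,2,3} --b--> {0,1,2,3,4}  [seen]
{1,2} --a--> {0,1,2,3,4}  [seen]
{1,2} --b--> {0,1,3,4}  [new]
{0,1,2,3,4} --a--> {0,1,2,3,4}  [seen]
{0,1,2,3,4} --b--> {0,1,2,3,4}  [seen]
{0,1,3,4} --a--> {0,1,2,4}  [new]
{0,1,3,4} --b--> {0,1,2,3,4}  [seen]
{0,1,2,4} --a--> {0,1,2,3,4}  [seen]
{0,1,2,4} --b--> {0,1,2,3,4}  [seen]
Reachable DFA states: {0}, {4}, {1,2,3}, {1,2}, {0,1,2,3,4}, {0,1,3,4}, {0,1,2,4}.
Accepting DFA states (contain an NFA accepting state): {0}, {4}, {1,2,3}, {1,2}, {0,1,2,3,4}, {0,1,3,4}, {0,1,2,4}.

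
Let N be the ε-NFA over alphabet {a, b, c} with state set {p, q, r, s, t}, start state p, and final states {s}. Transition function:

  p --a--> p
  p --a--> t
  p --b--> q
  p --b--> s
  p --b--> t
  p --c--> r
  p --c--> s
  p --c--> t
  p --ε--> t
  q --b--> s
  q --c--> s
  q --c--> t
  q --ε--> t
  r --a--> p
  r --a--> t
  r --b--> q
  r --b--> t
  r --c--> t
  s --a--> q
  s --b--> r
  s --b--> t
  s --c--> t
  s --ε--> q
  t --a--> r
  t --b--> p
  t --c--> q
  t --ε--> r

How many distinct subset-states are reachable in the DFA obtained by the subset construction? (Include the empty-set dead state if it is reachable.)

4

Start state of the DFA: {p, r, t} (ε-closure of the NFA start).
{p, r, t} --a--> {p, r, t}  [seen]
{p, r, t} --b--> {p, q, r, s, t}  [new]
{p, r, t} --c--> {q, r, s, t}  [new]
{p, q, r, s, t} --a--> {p, q, r, t}  [new]
{p, q, r, s, t} --b--> {p, q, r, s, t}  [seen]
{p, q, r, s, t} --c--> {q, r, s, t}  [seen]
{q, r, s, t} --a--> {p, q, r, t}  [seen]
{q, r, s, t} --b--> {p, q, r, s, t}  [seen]
{q, r, s, t} --c--> {q, r, s, t}  [seen]
{p, q, r, t} --a--> {p, r, t}  [seen]
{p, q, r, t} --b--> {p, q, r, s, t}  [seen]
{p, q, r, t} --c--> {q, r, s, t}  [seen]
Reachable DFA states: {p, r, t}, {p, q, r, s, t}, {q, r, s, t}, {p, q, r, t}.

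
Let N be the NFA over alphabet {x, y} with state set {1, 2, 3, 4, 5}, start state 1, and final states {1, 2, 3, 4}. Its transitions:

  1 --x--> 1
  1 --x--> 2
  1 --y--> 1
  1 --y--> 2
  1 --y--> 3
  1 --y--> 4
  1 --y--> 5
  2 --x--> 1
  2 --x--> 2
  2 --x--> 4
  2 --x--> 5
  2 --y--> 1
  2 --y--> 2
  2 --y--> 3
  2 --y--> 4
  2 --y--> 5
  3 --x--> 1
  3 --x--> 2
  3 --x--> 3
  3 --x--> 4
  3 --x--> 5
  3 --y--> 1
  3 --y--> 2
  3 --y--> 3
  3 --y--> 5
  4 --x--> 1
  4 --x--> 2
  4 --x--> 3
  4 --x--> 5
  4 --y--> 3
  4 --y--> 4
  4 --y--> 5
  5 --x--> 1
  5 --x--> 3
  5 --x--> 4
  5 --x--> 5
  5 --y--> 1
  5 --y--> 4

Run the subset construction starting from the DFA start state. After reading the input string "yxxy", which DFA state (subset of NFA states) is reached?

Start: {1}.
δ(1,y) = {1, 2, 3, 4, 5}.
Union: {1, 2, 3, 4, 5}.
After y: {1, 2, 3, 4, 5}.
δ(1,x) = {1, 2}; δ(2,x) = {1, 2, 4, 5}; δ(3,x) = {1, 2, 3, 4, 5}; δ(4,x) = {1, 2, 3, 5}; δ(5,x) = {1, 3, 4, 5}.
Union: {1, 2, 3, 4, 5}.
After x: {1, 2, 3, 4, 5}.
δ(1,x) = {1, 2}; δ(2,x) = {1, 2, 4, 5}; δ(3,x) = {1, 2, 3, 4, 5}; δ(4,x) = {1, 2, 3, 5}; δ(5,x) = {1, 3, 4, 5}.
Union: {1, 2, 3, 4, 5}.
After x: {1, 2, 3, 4, 5}.
δ(1,y) = {1, 2, 3, 4, 5}; δ(2,y) = {1, 2, 3, 4, 5}; δ(3,y) = {1, 2, 3, 5}; δ(4,y) = {3, 4, 5}; δ(5,y) = {1, 4}.
Union: {1, 2, 3, 4, 5}.
After y: {1, 2, 3, 4, 5}.

{1, 2, 3, 4, 5}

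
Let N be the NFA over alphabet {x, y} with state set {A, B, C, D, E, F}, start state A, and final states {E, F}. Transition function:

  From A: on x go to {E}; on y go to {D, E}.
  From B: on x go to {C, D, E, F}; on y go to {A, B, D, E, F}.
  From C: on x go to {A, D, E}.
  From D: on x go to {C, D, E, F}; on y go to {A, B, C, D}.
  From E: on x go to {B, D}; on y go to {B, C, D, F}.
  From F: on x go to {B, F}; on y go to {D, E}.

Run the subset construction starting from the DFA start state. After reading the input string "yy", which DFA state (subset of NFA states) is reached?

Start: {A}.
δ(A,y) = {D, E}.
Union: {D, E}.
After y: {D, E}.
δ(D,y) = {A, B, C, D}; δ(E,y) = {B, C, D, F}.
Union: {A, B, C, D, F}.
After y: {A, B, C, D, F}.

{A, B, C, D, F}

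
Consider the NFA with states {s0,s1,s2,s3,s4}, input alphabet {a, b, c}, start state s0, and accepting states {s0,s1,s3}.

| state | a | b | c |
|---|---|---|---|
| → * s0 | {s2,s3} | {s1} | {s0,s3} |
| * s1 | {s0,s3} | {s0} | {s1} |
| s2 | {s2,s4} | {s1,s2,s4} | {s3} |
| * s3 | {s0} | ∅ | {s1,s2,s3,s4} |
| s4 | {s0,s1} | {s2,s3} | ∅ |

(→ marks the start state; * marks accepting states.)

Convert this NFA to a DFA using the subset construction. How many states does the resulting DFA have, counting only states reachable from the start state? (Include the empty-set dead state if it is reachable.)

Start state of the DFA: {s0}.
{s0} --a--> {s2,s3}  [new]
{s0} --b--> {s1}  [new]
{s0} --c--> {s0,s3}  [new]
{s2,s3} --a--> {s0,s2,s4}  [new]
{s2,s3} --b--> {s1,s2,s4}  [new]
{s2,s3} --c--> {s1,s2,s3,s4}  [new]
{s1} --a--> {s0,s3}  [seen]
{s1} --b--> {s0}  [seen]
{s1} --c--> {s1}  [seen]
{s0,s3} --a--> {s0,s2,s3}  [new]
{s0,s3} --b--> {s1}  [seen]
{s0,s3} --c--> {s0,s1,s2,s3,s4}  [new]
{s0,s2,s4} --a--> {s0,s1,s2,s3,s4}  [seen]
{s0,s2,s4} --b--> {s1,s2,s3,s4}  [seen]
{s0,s2,s4} --c--> {s0,s3}  [seen]
{s1,s2,s4} --a--> {s0,s1,s2,s3,s4}  [seen]
{s1,s2,s4} --b--> {s0,s1,s2,s3,s4}  [seen]
{s1,s2,s4} --c--> {s1,s3}  [new]
{s1,s2,s3,s4} --a--> {s0,s1,s2,s3,s4}  [seen]
{s1,s2,s3,s4} --b--> {s0,s1,s2,s3,s4}  [seen]
{s1,s2,s3,s4} --c--> {s1,s2,s3,s4}  [seen]
{s0,s2,s3} --a--> {s0,s2,s3,s4}  [new]
{s0,s2,s3} --b--> {s1,s2,s4}  [seen]
{s0,s2,s3} --c--> {s0,s1,s2,s3,s4}  [seen]
{s0,s1,s2,s3,s4} --a--> {s0,s1,s2,s3,s4}  [seen]
{s0,s1,s2,s3,s4} --b--> {s0,s1,s2,s3,s4}  [seen]
{s0,s1,s2,s3,s4} --c--> {s0,s1,s2,s3,s4}  [seen]
{s1,s3} --a--> {s0,s3}  [seen]
{s1,s3} --b--> {s0}  [seen]
{s1,s3} --c--> {s1,s2,s3,s4}  [seen]
{s0,s2,s3,s4} --a--> {s0,s1,s2,s3,s4}  [seen]
{s0,s2,s3,s4} --b--> {s1,s2,s3,s4}  [seen]
{s0,s2,s3,s4} --c--> {s0,s1,s2,s3,s4}  [seen]
Reachable DFA states: {s0}, {s2,s3}, {s1}, {s0,s3}, {s0,s2,s4}, {s1,s2,s4}, {s1,s2,s3,s4}, {s0,s2,s3}, {s0,s1,s2,s3,s4}, {s1,s3}, {s0,s2,s3,s4}.

11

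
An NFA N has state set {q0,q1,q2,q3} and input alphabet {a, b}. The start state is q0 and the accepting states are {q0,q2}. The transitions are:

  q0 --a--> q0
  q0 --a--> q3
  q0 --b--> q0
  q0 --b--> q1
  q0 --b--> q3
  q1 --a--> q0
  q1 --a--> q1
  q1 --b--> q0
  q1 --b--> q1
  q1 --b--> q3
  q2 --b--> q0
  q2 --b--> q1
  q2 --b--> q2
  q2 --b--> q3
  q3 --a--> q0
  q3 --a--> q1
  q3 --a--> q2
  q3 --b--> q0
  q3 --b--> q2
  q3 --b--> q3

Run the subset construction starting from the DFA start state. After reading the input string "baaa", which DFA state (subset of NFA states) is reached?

{q0,q1,q2,q3}

Start: {q0}.
δ(q0,b) = {q0,q1,q3}.
Union: {q0,q1,q3}.
After b: {q0,q1,q3}.
δ(q0,a) = {q0,q3}; δ(q1,a) = {q0,q1}; δ(q3,a) = {q0,q1,q2}.
Union: {q0,q1,q2,q3}.
After a: {q0,q1,q2,q3}.
δ(q0,a) = {q0,q3}; δ(q1,a) = {q0,q1}; δ(q2,a) = ∅; δ(q3,a) = {q0,q1,q2}.
Union: {q0,q1,q2,q3}.
After a: {q0,q1,q2,q3}.
δ(q0,a) = {q0,q3}; δ(q1,a) = {q0,q1}; δ(q2,a) = ∅; δ(q3,a) = {q0,q1,q2}.
Union: {q0,q1,q2,q3}.
After a: {q0,q1,q2,q3}.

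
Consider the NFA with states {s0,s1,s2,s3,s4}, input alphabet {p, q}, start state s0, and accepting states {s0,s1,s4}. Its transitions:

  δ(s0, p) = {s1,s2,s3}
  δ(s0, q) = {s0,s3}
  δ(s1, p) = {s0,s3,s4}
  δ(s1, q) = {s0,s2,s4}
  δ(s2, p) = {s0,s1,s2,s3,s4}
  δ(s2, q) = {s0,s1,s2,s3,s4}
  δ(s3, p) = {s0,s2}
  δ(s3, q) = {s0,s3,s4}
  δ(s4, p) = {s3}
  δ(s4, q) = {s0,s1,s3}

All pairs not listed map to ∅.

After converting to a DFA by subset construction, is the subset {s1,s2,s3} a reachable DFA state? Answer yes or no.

yes

Start state of the DFA: {s0}.
{s0} --p--> {s1,s2,s3}  [new]
{s0} --q--> {s0,s3}  [new]
{s1,s2,s3} --p--> {s0,s1,s2,s3,s4}  [new]
{s1,s2,s3} --q--> {s0,s1,s2,s3,s4}  [seen]
{s0,s3} --p--> {s0,s1,s2,s3}  [new]
{s0,s3} --q--> {s0,s3,s4}  [new]
{s0,s1,s2,s3,s4} --p--> {s0,s1,s2,s3,s4}  [seen]
{s0,s1,s2,s3,s4} --q--> {s0,s1,s2,s3,s4}  [seen]
{s0,s1,s2,s3} --p--> {s0,s1,s2,s3,s4}  [seen]
{s0,s1,s2,s3} --q--> {s0,s1,s2,s3,s4}  [seen]
{s0,s3,s4} --p--> {s0,s1,s2,s3}  [seen]
{s0,s3,s4} --q--> {s0,s1,s3,s4}  [new]
{s0,s1,s3,s4} --p--> {s0,s1,s2,s3,s4}  [seen]
{s0,s1,s3,s4} --q--> {s0,s1,s2,s3,s4}  [seen]
Reachable DFA states: {s0}, {s1,s2,s3}, {s0,s3}, {s0,s1,s2,s3,s4}, {s0,s1,s2,s3}, {s0,s3,s4}, {s0,s1,s3,s4}.
{s1,s2,s3} is among them.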